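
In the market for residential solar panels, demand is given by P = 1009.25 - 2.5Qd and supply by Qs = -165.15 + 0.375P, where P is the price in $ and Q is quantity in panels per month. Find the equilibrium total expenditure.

Rewriting in direct form: Qd = 403.7 - 0.4P.
Set Qd = Qs: 403.7 - 0.4P = -165.15 + 0.375P, so 568.85 = 0.775P and P* = 734.
From the demand curve, Q* = 403.7 - 0.4(734) = 110.1.
Total expenditure = P* × Q* = 734 × 110.1 = 80813.4.

Total expenditure = 80813.4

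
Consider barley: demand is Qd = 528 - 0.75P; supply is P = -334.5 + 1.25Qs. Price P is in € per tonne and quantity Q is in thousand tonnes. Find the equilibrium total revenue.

Total revenue = 67536

In direct form, Qs = 267.6 + 0.8P.
At equilibrium Qd = Qs, so 528 - 0.75P = 267.6 + 0.8P; collecting terms, 260.4 = 1.55P and P* = 168.
Substitute back: Q* = 528 - 0.75(168) = 402.
Total revenue = P* × Q* = 168 × 402 = 67536.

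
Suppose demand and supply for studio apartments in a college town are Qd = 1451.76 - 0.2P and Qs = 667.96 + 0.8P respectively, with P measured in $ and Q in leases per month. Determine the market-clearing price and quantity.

At equilibrium Qd = Qs, so 1451.76 - 0.2P = 667.96 + 0.8P; collecting terms, 783.8 = P and P* = 783.8.
Then Q* = 1451.76 - 0.2(783.8) = 1295.

P* = 783.8, Q* = 1295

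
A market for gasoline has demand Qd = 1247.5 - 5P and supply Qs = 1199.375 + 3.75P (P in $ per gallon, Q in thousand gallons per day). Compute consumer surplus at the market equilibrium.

Consumer surplus = 148840

Equating demand and supply, 1247.5 - 5P = 1199.375 + 3.75P gives 8.75P = 48.125, so P* = 5.5.
From the demand curve, Q* = 1247.5 - 5(5.5) = 1220.
Demand choke price (Qd = 0): P = 1247.5/5 = 249.5. Consumer surplus = ½ × (249.5 - 5.5) × 1220 = 148840.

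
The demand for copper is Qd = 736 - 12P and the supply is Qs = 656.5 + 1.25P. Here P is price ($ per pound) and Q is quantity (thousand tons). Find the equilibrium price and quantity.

P* = 6, Q* = 664

Set Qd = Qs: 736 - 12P = 656.5 + 1.25P, so 79.5 = 13.25P and P* = 6.
From the demand curve, Q* = 736 - 12(6) = 664.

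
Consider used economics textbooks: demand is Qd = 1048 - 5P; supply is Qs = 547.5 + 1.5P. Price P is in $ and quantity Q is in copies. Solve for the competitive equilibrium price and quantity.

At equilibrium Qd = Qs, so 1048 - 5P = 547.5 + 1.5P; collecting terms, 500.5 = 6.5P and P* = 77.
Plugging P* into demand: Q* = 1048 - 5(77) = 663.

P* = 77, Q* = 663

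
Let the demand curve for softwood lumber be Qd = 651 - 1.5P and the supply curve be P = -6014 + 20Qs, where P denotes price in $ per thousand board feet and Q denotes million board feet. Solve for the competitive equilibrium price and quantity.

Solving each curve for Q: Qs = 300.7 + 0.05P.
The market clears where 651 - 1.5P = 300.7 + 0.05P. Rearranging, 1.55P = 350.3, hence P* = 226.
Then Q* = 651 - 1.5(226) = 312.

P* = 226, Q* = 312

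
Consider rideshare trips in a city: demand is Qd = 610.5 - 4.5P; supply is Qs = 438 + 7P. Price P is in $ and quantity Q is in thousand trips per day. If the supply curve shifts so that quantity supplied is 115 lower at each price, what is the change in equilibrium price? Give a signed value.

Equating demand and supply, 610.5 - 4.5P = 438 + 7P gives 11.5P = 172.5, so P* = 15.
From the demand curve, Q* = 610.5 - 4.5(15) = 543.
After the shift, supply is Qs = 323 + 7P.
The new intersection has 287.5 = 11.5P, i.e. P = 25, Q = 498.
ΔP = 25 - 15 = 10.

ΔP = 10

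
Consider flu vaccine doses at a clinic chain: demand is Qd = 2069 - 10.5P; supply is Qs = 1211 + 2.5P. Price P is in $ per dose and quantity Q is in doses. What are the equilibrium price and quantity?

At equilibrium Qd = Qs, so 2069 - 10.5P = 1211 + 2.5P; collecting terms, 858 = 13P and P* = 66.
Substitute back: Q* = 2069 - 10.5(66) = 1376.

P* = 66, Q* = 1376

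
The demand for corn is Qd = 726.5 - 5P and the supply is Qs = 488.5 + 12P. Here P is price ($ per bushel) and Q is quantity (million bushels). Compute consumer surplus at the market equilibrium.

Consumer surplus = 43099.225

The market clears where 726.5 - 5P = 488.5 + 12P. Rearranging, 17P = 238, hence P* = 14.
Plugging P* into demand: Q* = 726.5 - 5(14) = 656.5.
Demand choke price (Qd = 0): P = 726.5/5 = 145.3. Consumer surplus = ½ × (145.3 - 14) × 656.5 = 43099.225.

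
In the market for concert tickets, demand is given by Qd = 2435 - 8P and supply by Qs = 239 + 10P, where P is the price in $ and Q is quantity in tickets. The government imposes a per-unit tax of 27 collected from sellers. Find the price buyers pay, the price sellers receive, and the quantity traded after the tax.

With a tax of 27 on sellers, they supply based on the net price P_s = P_b - 27, so Qs = -31 + 10P_b.
Equate demand and the shifted supply: 2435 - 8P_b = -31 + 10P_b, giving 18P_b = 2466, so P_b = 137.
Then P_s = 137 - 27 = 110 and Q = 2435 - 8(137) = 1339.

P_b = 137, P_s = 110, Q = 1339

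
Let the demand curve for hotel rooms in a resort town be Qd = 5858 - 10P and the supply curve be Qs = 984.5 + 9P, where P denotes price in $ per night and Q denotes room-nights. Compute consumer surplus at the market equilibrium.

At equilibrium Qd = Qs, so 5858 - 10P = 984.5 + 9P; collecting terms, 4873.5 = 19P and P* = 256.5.
Plugging P* into demand: Q* = 5858 - 10(256.5) = 3293.
Demand choke price (Qd = 0): P = 5858/10 = 585.8. Consumer surplus = ½ × (585.8 - 256.5) × 3293 = 542192.45.

Consumer surplus = 542192.45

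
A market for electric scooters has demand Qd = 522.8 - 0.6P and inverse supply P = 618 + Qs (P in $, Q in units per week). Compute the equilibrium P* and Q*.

In direct form, Qs = -618 + P.
The market clears where 522.8 - 0.6P = -618 + P. Rearranging, 1.6P = 1140.8, hence P* = 713.
From the demand curve, Q* = 522.8 - 0.6(713) = 95.

P* = 713, Q* = 95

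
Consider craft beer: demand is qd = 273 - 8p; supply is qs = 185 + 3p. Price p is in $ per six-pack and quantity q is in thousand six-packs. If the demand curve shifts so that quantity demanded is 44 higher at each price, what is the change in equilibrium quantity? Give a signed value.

At equilibrium qd = qs, so 273 - 8p = 185 + 3p; collecting terms, 88 = 11p and p* = 8.
Then q* = 273 - 8(8) = 209.
After the shift, demand is qd = 317 - 8p.
New equilibrium: 132 = 11p, so p = 12 and q = 221.
Δq = 221 - 209 = 12.

Δq = 12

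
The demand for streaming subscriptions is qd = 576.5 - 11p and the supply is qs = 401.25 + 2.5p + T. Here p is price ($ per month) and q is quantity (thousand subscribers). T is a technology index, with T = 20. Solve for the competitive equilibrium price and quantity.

p* = 11.5, q* = 450

With T = 20, supply is qs = 421.25 + 2.5p.
At equilibrium qd = qs, so 576.5 - 11p = 421.25 + 2.5p; collecting terms, 155.25 = 13.5p and p* = 11.5.
Then q* = 576.5 - 11(11.5) = 450.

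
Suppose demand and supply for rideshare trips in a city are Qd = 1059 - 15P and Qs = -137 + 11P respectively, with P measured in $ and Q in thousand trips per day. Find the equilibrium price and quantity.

The market clears where 1059 - 15P = -137 + 11P. Rearranging, 26P = 1196, hence P* = 46.
Substitute back: Q* = 1059 - 15(46) = 369.

P* = 46, Q* = 369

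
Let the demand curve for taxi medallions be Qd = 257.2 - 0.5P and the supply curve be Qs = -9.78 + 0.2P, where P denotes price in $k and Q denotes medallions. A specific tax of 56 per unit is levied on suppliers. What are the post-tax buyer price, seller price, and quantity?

P_b = 397.4, P_s = 341.4, Q = 58.5

With a tax of 56 on suppliers, they supply based on the net price P_s = P_b - 56, so Qs = -20.98 + 0.2P_b.
Market clearing requires 257.2 - 0.5P_b = -20.98 + 0.2P_b; hence 278.18 = 0.7P_b and P_b = 397.4.
So P_s = 341.4 and the quantity traded is Q = 257.2 - 0.5(397.4) = 58.5.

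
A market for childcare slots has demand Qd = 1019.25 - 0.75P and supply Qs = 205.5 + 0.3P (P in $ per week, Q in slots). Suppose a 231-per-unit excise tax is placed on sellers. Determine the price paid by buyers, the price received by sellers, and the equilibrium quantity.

Sellers keep P_s = P_b - 231 per unit, so supply in terms of the buyer price is Qs = 136.2 + 0.3P_b.
Market clearing requires 1019.25 - 0.75P_b = 136.2 + 0.3P_b; hence 883.05 = 1.05P_b and P_b = 841.
Then P_s = 841 - 231 = 610 and Q = 1019.25 - 0.75(841) = 388.5.

P_b = 841, P_s = 610, Q = 388.5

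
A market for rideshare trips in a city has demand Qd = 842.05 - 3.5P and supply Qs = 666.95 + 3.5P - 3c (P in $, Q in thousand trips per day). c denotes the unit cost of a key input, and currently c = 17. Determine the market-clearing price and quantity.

With c = 17, supply is Qs = 615.95 + 3.5P.
Equating demand and supply, 842.05 - 3.5P = 615.95 + 3.5P gives 7P = 226.1, so P* = 32.3.
From the demand curve, Q* = 842.05 - 3.5(32.3) = 729.

P* = 32.3, Q* = 729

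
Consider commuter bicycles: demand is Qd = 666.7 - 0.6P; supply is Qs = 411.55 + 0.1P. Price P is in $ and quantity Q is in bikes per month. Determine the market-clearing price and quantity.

P* = 364.5, Q* = 448

Set Qd = Qs: 666.7 - 0.6P = 411.55 + 0.1P, so 255.15 = 0.7P and P* = 364.5.
From the demand curve, Q* = 666.7 - 0.6(364.5) = 448.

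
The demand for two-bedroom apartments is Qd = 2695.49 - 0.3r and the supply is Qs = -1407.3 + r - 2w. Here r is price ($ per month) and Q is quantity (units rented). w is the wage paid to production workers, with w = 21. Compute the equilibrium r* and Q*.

With w = 21, supply is Qs = -1449.3 + r.
The market clears where 2695.49 - 0.3r = -1449.3 + r. Rearranging, 1.3r = 4144.79, hence r* = 3188.3.
From the demand curve, Q* = 2695.49 - 0.3(3188.3) = 1739.

r* = 3188.3, Q* = 1739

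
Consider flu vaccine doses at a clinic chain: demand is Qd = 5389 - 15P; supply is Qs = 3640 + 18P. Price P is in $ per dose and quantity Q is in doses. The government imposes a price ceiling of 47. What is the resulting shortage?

Shortage = 198

At P = 47: Qd = 4684 and Qs = 4486.
Shortage = Qd - Qs = 4684 - 4486 = 198.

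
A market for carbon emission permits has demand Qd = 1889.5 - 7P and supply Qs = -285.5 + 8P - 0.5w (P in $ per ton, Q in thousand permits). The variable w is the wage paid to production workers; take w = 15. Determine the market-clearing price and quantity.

P* = 145.5, Q* = 871

With w = 15, supply is Qs = -293 + 8P.
The market clears where 1889.5 - 7P = -293 + 8P. Rearranging, 15P = 2182.5, hence P* = 145.5.
Plugging P* into demand: Q* = 1889.5 - 7(145.5) = 871.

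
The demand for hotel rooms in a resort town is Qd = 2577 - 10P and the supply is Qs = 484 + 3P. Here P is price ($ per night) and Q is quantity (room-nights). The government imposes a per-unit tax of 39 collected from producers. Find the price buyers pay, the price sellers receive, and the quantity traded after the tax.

P_b = 170, P_s = 131, Q = 877

Producers keep P_s = P_b - 39 per unit, so supply in terms of the buyer price is Qs = 367 + 3P_b.
Equate demand and the shifted supply: 2577 - 10P_b = 367 + 3P_b, giving 13P_b = 2210, so P_b = 170.
Then P_s = 170 - 39 = 131 and Q = 2577 - 10(170) = 877.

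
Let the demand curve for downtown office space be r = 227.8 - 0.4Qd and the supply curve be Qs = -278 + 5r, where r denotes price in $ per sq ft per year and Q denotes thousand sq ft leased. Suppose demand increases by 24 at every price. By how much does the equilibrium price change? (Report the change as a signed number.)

Solving each curve for Q: Qd = 569.5 - 2.5r.
Set Qd = Qs: 569.5 - 2.5r = -278 + 5r, so 847.5 = 7.5r and r* = 113.
Then Q* = 569.5 - 2.5(113) = 287.
After the shift, demand is Qd = 593.5 - 2.5r.
Re-solving, 7.5r = 871.5 gives r = 116.2 and Q = 303.
Δr = 116.2 - 113 = 3.2.

Δr = 3.2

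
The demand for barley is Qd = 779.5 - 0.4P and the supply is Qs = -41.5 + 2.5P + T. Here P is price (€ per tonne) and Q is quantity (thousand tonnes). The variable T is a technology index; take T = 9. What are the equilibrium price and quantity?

With T = 9, supply is Qs = -32.5 + 2.5P.
The market clears where 779.5 - 0.4P = -32.5 + 2.5P. Rearranging, 2.9P = 812, hence P* = 280.
Substitute back: Q* = 779.5 - 0.4(280) = 667.5.

P* = 280, Q* = 667.5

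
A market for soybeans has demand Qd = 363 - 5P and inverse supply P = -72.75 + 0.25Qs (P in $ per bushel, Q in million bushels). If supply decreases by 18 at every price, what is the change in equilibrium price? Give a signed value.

Inverting to quantity form: Qs = 291 + 4P.
Set Qd = Qs: 363 - 5P = 291 + 4P, so 72 = 9P and P* = 8.
Then Q* = 363 - 5(8) = 323.
After the shift, supply is Qs = 273 + 4P.
Re-solving, 9P = 90 gives P = 10 and Q = 313.
ΔP = 10 - 8 = 2.

ΔP = 2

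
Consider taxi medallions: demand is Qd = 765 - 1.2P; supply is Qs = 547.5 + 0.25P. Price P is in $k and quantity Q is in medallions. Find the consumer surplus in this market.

Consumer surplus = 142593.75

Equating demand and supply, 765 - 1.2P = 547.5 + 0.25P gives 1.45P = 217.5, so P* = 150.
Then Q* = 765 - 1.2(150) = 585.
Demand choke price (Qd = 0): P = 765/1.2 = 637.5. Consumer surplus = ½ × (637.5 - 150) × 585 = 142593.75.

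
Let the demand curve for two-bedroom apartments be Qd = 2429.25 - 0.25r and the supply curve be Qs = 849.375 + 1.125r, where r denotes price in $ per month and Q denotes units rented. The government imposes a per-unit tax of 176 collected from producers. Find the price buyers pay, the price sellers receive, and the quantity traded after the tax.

With a tax of 176 on producers, they supply based on the net price r_s = r_b - 176, so Qs = 651.375 + 1.125r_b.
Equate demand and the shifted supply: 2429.25 - 0.25r_b = 651.375 + 1.125r_b, giving 1.375r_b = 1777.875, so r_b = 1293.
So r_s = 1117 and the quantity traded is Q = 2429.25 - 0.25(1293) = 2106.

r_b = 1293, r_s = 1117, Q = 2106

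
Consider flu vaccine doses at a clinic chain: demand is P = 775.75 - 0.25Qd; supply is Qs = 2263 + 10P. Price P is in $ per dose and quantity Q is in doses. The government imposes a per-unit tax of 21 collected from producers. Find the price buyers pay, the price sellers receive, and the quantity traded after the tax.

Solving each curve for Q: Qd = 3103 - 4P.
The tax drives a wedge P_b - P_s = 21. Substituting P_s = P_b - 21 into supply: Qs = 2053 + 10P_b.
Market clearing requires 3103 - 4P_b = 2053 + 10P_b; hence 1050 = 14P_b and P_b = 75.
Then P_s = 75 - 21 = 54 and Q = 3103 - 4(75) = 2803.

P_b = 75, P_s = 54, Q = 2803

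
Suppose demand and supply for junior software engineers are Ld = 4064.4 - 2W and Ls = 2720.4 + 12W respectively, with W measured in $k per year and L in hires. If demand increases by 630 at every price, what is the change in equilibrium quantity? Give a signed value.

ΔL = 540

At equilibrium Ld = Ls, so 4064.4 - 2W = 2720.4 + 12W; collecting terms, 1344 = 14W and W* = 96.
Plugging W* into demand: L* = 4064.4 - 2(96) = 3872.4.
After the shift, demand is Ld = 4694.4 - 2W.
Re-solving, 14W = 1974 gives W = 141 and L = 4412.4.
ΔL = 4412.4 - 3872.4 = 540.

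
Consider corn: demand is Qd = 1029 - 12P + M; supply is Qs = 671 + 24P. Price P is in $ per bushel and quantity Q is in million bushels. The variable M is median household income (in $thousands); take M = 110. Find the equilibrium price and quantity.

P* = 13, Q* = 983

With M = 110, demand is Qd = 1139 - 12P.
Set Qd = Qs: 1139 - 12P = 671 + 24P, so 468 = 36P and P* = 13.
Substitute back: Q* = 1139 - 12(13) = 983.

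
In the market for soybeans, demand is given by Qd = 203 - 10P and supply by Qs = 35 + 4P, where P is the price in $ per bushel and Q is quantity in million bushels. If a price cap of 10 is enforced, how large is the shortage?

Shortage = 28

With P fixed at 10, quantity demanded is 103 and quantity supplied is 75.
Shortage = Qd - Qs = 103 - 75 = 28.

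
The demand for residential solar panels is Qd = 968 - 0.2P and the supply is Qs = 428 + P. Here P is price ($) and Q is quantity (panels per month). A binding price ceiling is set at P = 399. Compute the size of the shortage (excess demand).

With P fixed at 399, quantity demanded is 888.2 and quantity supplied is 827.
Shortage = Qd - Qs = 888.2 - 827 = 61.2.

Shortage = 61.2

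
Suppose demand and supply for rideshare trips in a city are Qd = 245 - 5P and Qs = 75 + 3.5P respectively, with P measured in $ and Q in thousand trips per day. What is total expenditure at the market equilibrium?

Total expenditure = 2900

Set Qd = Qs: 245 - 5P = 75 + 3.5P, so 170 = 8.5P and P* = 20.
Plugging P* into demand: Q* = 245 - 5(20) = 145.
Total expenditure = P* × Q* = 20 × 145 = 2900.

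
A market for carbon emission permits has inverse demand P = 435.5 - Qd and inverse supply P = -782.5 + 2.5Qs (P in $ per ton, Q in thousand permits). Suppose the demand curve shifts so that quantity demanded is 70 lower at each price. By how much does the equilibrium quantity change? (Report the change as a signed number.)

ΔQ = -20

In direct form, Qd = 435.5 - P and Qs = 313 + 0.4P.
Equating demand and supply, 435.5 - P = 313 + 0.4P gives 1.4P = 122.5, so P* = 87.5.
Plugging P* into demand: Q* = 435.5 - 87.5 = 348.
After the shift, demand is Qd = 365.5 - P.
Re-solving, 1.4P = 52.5 gives P = 37.5 and Q = 328.
ΔQ = 328 - 348 = -20.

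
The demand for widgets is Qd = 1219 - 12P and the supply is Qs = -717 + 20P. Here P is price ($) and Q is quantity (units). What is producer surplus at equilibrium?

Producer surplus = 6076.225

Equating demand and supply, 1219 - 12P = -717 + 20P gives 32P = 1936, so P* = 60.5.
Substitute back: Q* = 1219 - 12(60.5) = 493.
Supply choke price (Qs = 0): P = 35.85. Producer surplus = ½ × (60.5 - 35.85) × 493 = 6076.225.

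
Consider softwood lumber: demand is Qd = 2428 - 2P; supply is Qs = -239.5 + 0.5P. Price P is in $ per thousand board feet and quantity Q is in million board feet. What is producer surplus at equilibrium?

Producer surplus = 86436

At equilibrium Qd = Qs, so 2428 - 2P = -239.5 + 0.5P; collecting terms, 2667.5 = 2.5P and P* = 1067.
Plugging P* into demand: Q* = 2428 - 2(1067) = 294.
Supply choke price (Qs = 0): P = 479. Producer surplus = ½ × (1067 - 479) × 294 = 86436.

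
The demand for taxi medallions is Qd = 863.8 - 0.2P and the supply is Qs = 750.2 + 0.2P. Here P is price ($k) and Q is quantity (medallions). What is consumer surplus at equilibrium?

Equating demand and supply, 863.8 - 0.2P = 750.2 + 0.2P gives 0.4P = 113.6, so P* = 284.
From the demand curve, Q* = 863.8 - 0.2(284) = 807.
Demand choke price (Qd = 0): P = 863.8/0.2 = 4319. Consumer surplus = ½ × (4319 - 284) × 807 = 1628122.5.

Consumer surplus = 1628122.5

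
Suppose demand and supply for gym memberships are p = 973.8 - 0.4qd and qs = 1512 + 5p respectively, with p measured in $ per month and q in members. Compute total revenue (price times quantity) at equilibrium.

Inverting to quantity form: qd = 2434.5 - 2.5p.
Equating demand and supply, 2434.5 - 2.5p = 1512 + 5p gives 7.5p = 922.5, so p* = 123.
Substitute back: q* = 2434.5 - 2.5(123) = 2127.
Total revenue = p* × q* = 123 × 2127 = 261621.

Total revenue = 261621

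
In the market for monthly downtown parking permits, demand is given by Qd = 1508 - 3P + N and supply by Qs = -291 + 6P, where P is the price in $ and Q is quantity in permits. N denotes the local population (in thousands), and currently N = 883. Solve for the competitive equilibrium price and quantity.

P* = 298, Q* = 1497

With N = 883, demand is Qd = 2391 - 3P.
Equating demand and supply, 2391 - 3P = -291 + 6P gives 9P = 2682, so P* = 298.
From the demand curve, Q* = 2391 - 3(298) = 1497.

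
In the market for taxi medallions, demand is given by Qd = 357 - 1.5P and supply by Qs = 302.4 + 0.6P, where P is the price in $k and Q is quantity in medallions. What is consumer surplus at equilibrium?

Consumer surplus = 33708

Equating demand and supply, 357 - 1.5P = 302.4 + 0.6P gives 2.1P = 54.6, so P* = 26.
Then Q* = 357 - 1.5(26) = 318.
Demand choke price (Qd = 0): P = 357/1.5 = 238. Consumer surplus = ½ × (238 - 26) × 318 = 33708.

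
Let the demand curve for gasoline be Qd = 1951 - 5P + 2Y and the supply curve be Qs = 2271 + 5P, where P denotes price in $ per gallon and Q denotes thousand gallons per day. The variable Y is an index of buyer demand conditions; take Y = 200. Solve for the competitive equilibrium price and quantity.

With Y = 200, demand is Qd = 2351 - 5P.
Equating demand and supply, 2351 - 5P = 2271 + 5P gives 10P = 80, so P* = 8.
Substitute back: Q* = 2351 - 5(8) = 2311.

P* = 8, Q* = 2311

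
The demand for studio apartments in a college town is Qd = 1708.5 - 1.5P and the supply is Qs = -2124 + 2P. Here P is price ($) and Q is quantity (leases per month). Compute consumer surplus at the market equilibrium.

Set Qd = Qs: 1708.5 - 1.5P = -2124 + 2P, so 3832.5 = 3.5P and P* = 1095.
Plugging P* into demand: Q* = 1708.5 - 1.5(1095) = 66.
Demand choke price (Qd = 0): P = 1708.5/1.5 = 1139. Consumer surplus = ½ × (1139 - 1095) × 66 = 1452.

Consumer surplus = 1452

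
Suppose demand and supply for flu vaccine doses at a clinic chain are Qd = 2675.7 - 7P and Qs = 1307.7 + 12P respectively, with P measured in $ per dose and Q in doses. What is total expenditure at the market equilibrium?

Set Qd = Qs: 2675.7 - 7P = 1307.7 + 12P, so 1368 = 19P and P* = 72.
Substitute back: Q* = 2675.7 - 7(72) = 2171.7.
Total expenditure = P* × Q* = 72 × 2171.7 = 156362.4.

Total expenditure = 156362.4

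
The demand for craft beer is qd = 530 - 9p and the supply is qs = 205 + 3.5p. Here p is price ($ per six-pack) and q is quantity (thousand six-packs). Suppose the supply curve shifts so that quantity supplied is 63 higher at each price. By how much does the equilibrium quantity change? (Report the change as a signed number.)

Equating demand and supply, 530 - 9p = 205 + 3.5p gives 12.5p = 325, so p* = 26.
From the demand curve, q* = 530 - 9(26) = 296.
After the shift, supply is qs = 268 + 3.5p.
Re-solving, 12.5p = 262 gives p = 20.96 and q = 341.36.
Δq = 341.36 - 296 = 45.36.

Δq = 45.36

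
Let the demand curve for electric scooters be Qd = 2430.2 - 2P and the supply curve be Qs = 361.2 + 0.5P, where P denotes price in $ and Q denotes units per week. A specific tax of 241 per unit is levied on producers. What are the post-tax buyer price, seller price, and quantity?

P_b = 875.8, P_s = 634.8, Q = 678.6

With a tax of 241 on producers, they supply based on the net price P_s = P_b - 241, so Qs = 240.7 + 0.5P_b.
Equate demand and the shifted supply: 2430.2 - 2P_b = 240.7 + 0.5P_b, giving 2.5P_b = 2189.5, so P_b = 875.8.
So P_s = 634.8 and the quantity traded is Q = 2430.2 - 2(875.8) = 678.6.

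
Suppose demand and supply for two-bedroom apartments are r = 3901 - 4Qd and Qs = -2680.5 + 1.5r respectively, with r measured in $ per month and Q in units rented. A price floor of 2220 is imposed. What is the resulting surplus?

Surplus = 229.25

Solving each curve for Q: Qd = 975.25 - 0.25r.
Evaluating both curves at the floor price 2220 gives Qd = 420.25, Qs = 649.5.
Surplus = Qs - Qd = 649.5 - 420.25 = 229.25.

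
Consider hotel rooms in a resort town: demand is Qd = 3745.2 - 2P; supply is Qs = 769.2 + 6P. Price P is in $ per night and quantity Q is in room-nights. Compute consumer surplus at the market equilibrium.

Consumer surplus = 2251800.36

The market clears where 3745.2 - 2P = 769.2 + 6P. Rearranging, 8P = 2976, hence P* = 372.
Plugging P* into demand: Q* = 3745.2 - 2(372) = 3001.2.
Demand choke price (Qd = 0): P = 3745.2/2 = 1872.6. Consumer surplus = ½ × (1872.6 - 372) × 3001.2 = 2251800.36.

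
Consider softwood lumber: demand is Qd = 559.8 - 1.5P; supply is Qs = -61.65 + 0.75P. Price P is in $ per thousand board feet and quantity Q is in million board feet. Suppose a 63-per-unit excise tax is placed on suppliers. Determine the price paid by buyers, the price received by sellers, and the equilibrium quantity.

P_b = 297.2, P_s = 234.2, Q = 114

The tax drives a wedge P_b - P_s = 63. Substituting P_s = P_b - 63 into supply: Qs = -108.9 + 0.75P_b.
Equate demand and the shifted supply: 559.8 - 1.5P_b = -108.9 + 0.75P_b, giving 2.25P_b = 668.7, so P_b = 297.2.
So P_s = 234.2 and the quantity traded is Q = 559.8 - 1.5(297.2) = 114.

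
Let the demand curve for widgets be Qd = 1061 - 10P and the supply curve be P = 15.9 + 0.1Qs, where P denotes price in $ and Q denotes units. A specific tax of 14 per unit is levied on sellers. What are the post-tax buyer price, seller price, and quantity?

P_b = 68, P_s = 54, Q = 381

In direct form, Qs = -159 + 10P.
With a tax of 14 on sellers, they supply based on the net price P_s = P_b - 14, so Qs = -299 + 10P_b.
Set Qd = Qs: 1061 - 10P_b = -299 + 10P_b, so 1360 = 20P_b and P_b = 68.
So P_s = 54 and the quantity traded is Q = 1061 - 10(68) = 381.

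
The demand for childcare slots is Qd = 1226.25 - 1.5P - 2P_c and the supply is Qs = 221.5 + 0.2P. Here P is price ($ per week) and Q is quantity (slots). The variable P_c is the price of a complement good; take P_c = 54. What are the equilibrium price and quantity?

P* = 527.5, Q* = 327

With P_c = 54, demand is Qd = 1118.25 - 1.5P.
Set Qd = Qs: 1118.25 - 1.5P = 221.5 + 0.2P, so 896.75 = 1.7P and P* = 527.5.
Substitute back: Q* = 1118.25 - 1.5(527.5) = 327.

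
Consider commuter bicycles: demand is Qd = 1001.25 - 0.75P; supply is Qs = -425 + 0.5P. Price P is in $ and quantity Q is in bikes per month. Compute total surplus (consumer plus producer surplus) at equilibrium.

Total surplus = 35283.75

Set Qd = Qs: 1001.25 - 0.75P = -425 + 0.5P, so 1426.25 = 1.25P and P* = 1141.
Substitute back: Q* = 1001.25 - 0.75(1141) = 145.5.
Demand choke price = 1335; supply choke price = 850. CS = ½(1335 - 1141)(145.5) = 14113.5; PS = ½(1141 - 850)(145.5) = 21170.25. Total surplus = 35283.75.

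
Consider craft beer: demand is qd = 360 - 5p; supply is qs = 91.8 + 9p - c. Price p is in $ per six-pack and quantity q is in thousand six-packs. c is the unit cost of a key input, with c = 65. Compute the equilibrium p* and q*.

p* = 23.8, q* = 241

With c = 65, supply is qs = 26.8 + 9p.
Equating demand and supply, 360 - 5p = 26.8 + 9p gives 14p = 333.2, so p* = 23.8.
Then q* = 360 - 5(23.8) = 241.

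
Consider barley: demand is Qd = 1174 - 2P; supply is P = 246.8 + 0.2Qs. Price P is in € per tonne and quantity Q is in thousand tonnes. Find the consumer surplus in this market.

Rewriting in direct form: Qs = -1234 + 5P.
Set Qd = Qs: 1174 - 2P = -1234 + 5P, so 2408 = 7P and P* = 344.
Then Q* = 1174 - 2(344) = 486.
Demand choke price (Qd = 0): P = 1174/2 = 587. Consumer surplus = ½ × (587 - 344) × 486 = 59049.

Consumer surplus = 59049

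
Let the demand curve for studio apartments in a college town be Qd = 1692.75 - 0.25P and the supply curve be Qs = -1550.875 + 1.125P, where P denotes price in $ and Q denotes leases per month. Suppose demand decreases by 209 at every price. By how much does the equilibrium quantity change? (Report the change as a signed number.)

Equating demand and supply, 1692.75 - 0.25P = -1550.875 + 1.125P gives 1.375P = 3243.625, so P* = 2359.
From the demand curve, Q* = 1692.75 - 0.25(2359) = 1103.
After the shift, demand is Qd = 1483.75 - 0.25P.
Re-solving, 1.375P = 3034.625 gives P = 2207 and Q = 932.
ΔQ = 932 - 1103 = -171.

ΔQ = -171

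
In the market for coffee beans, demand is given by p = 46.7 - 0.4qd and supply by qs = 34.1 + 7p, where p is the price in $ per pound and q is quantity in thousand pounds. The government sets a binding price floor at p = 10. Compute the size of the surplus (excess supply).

Surplus = 12.35

Rewriting in direct form: qd = 116.75 - 2.5p.
With p fixed at 10, quantity demanded is 91.75 and quantity supplied is 104.1.
Surplus = qs - qd = 104.1 - 91.75 = 12.35.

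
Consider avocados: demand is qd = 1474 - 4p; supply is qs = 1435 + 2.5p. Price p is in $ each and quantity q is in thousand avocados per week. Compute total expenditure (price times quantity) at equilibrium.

Equating demand and supply, 1474 - 4p = 1435 + 2.5p gives 6.5p = 39, so p* = 6.
From the demand curve, q* = 1474 - 4(6) = 1450.
Total expenditure = p* × q* = 6 × 1450 = 8700.

Total expenditure = 8700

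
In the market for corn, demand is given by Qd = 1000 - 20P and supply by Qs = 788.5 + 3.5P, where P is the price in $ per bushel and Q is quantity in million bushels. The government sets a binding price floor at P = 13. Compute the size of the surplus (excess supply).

With P fixed at 13, quantity demanded is 740 and quantity supplied is 834.
Surplus = Qs - Qd = 834 - 740 = 94.

Surplus = 94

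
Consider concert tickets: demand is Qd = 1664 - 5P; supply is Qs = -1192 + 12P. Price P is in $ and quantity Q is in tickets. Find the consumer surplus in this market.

The market clears where 1664 - 5P = -1192 + 12P. Rearranging, 17P = 2856, hence P* = 168.
Substitute back: Q* = 1664 - 5(168) = 824.
Demand choke price (Qd = 0): P = 1664/5 = 332.8. Consumer surplus = ½ × (332.8 - 168) × 824 = 67897.6.

Consumer surplus = 67897.6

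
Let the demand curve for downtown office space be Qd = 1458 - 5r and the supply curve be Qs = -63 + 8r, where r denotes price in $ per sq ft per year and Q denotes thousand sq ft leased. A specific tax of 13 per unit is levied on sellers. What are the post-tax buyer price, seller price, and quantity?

r_b = 125, r_s = 112, Q = 833

With a tax of 13 on sellers, they supply based on the net price r_s = r_b - 13, so Qs = -167 + 8r_b.
Set Qd = Qs: 1458 - 5r_b = -167 + 8r_b, so 1625 = 13r_b and r_b = 125.
So r_s = 112 and the quantity traded is Q = 1458 - 5(125) = 833.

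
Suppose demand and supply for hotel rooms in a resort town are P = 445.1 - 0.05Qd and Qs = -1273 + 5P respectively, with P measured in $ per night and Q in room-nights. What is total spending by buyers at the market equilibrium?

Inverting to quantity form: Qd = 8902 - 20P.
The market clears where 8902 - 20P = -1273 + 5P. Rearranging, 25P = 10175, hence P* = 407.
Then Q* = 8902 - 20(407) = 762.
Total spending by buyers = P* × Q* = 407 × 762 = 310134.

Total spending by buyers = 310134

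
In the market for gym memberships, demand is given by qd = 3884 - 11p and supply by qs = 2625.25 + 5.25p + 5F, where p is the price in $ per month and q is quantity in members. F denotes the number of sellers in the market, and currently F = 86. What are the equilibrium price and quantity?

With F = 86, supply is qs = 3055.25 + 5.25p.
Equating demand and supply, 3884 - 11p = 3055.25 + 5.25p gives 16.25p = 828.75, so p* = 51.
Substitute back: q* = 3884 - 11(51) = 3323.

p* = 51, q* = 3323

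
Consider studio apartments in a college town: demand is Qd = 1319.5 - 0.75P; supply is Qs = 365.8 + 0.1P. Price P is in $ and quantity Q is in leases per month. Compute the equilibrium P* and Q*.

P* = 1122, Q* = 478

Set Qd = Qs: 1319.5 - 0.75P = 365.8 + 0.1P, so 953.7 = 0.85P and P* = 1122.
Plugging P* into demand: Q* = 1319.5 - 0.75(1122) = 478.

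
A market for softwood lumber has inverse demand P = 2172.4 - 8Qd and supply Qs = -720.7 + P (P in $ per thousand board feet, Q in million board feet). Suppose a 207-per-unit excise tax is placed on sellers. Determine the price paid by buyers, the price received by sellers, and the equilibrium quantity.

Solving each curve for Q: Qd = 271.55 - 0.125P.
The tax drives a wedge P_b - P_s = 207. Substituting P_s = P_b - 207 into supply: Qs = -927.7 + P_b.
Equate demand and the shifted supply: 271.55 - 0.125P_b = -927.7 + P_b, giving 1.125P_b = 1199.25, so P_b = 1066.
So P_s = 859 and the quantity traded is Q = 271.55 - 0.125(1066) = 138.3.

P_b = 1066, P_s = 859, Q = 138.3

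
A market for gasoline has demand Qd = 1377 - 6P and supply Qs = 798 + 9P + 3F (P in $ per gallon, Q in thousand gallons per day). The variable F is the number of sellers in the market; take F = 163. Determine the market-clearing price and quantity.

With F = 163, supply is Qs = 1287 + 9P.
Set Qd = Qs: 1377 - 6P = 1287 + 9P, so 90 = 15P and P* = 6.
Plugging P* into demand: Q* = 1377 - 6(6) = 1341.

P* = 6, Q* = 1341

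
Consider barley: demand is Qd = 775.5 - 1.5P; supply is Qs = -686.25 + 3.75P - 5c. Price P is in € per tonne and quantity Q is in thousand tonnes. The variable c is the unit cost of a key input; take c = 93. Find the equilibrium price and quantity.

P* = 367, Q* = 225

With c = 93, supply is Qs = -1151.25 + 3.75P.
At equilibrium Qd = Qs, so 775.5 - 1.5P = -1151.25 + 3.75P; collecting terms, 1926.75 = 5.25P and P* = 367.
Substitute back: Q* = 775.5 - 1.5(367) = 225.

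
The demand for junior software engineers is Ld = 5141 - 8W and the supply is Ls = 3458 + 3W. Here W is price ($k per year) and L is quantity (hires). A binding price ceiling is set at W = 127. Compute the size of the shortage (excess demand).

Shortage = 286

Evaluating both curves at the ceiling price 127 gives Ld = 4125, Ls = 3839.
Shortage = Ld - Ls = 4125 - 3839 = 286.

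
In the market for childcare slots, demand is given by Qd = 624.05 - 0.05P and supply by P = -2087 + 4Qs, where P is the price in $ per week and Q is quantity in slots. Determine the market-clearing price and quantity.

Inverting to quantity form: Qs = 521.75 + 0.25P.
Set Qd = Qs: 624.05 - 0.05P = 521.75 + 0.25P, so 102.3 = 0.3P and P* = 341.
From the demand curve, Q* = 624.05 - 0.05(341) = 607.

P* = 341, Q* = 607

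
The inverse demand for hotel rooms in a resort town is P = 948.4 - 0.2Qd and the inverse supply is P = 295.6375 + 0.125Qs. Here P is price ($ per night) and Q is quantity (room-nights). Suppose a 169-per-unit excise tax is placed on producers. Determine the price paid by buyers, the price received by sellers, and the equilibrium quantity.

Solving each curve for Q: Qd = 4742 - 5P and Qs = -2365.1 + 8P.
The tax drives a wedge P_b - P_s = 169. Substituting P_s = P_b - 169 into supply: Qs = -3717.1 + 8P_b.
Set Qd = Qs: 4742 - 5P_b = -3717.1 + 8P_b, so 8459.1 = 13P_b and P_b = 650.7.
Then P_s = 650.7 - 169 = 481.7 and Q = 4742 - 5(650.7) = 1488.5.

P_b = 650.7, P_s = 481.7, Q = 1488.5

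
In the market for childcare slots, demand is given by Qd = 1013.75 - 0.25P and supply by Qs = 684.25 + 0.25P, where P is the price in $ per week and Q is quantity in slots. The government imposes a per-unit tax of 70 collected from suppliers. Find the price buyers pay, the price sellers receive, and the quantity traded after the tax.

P_b = 694, P_s = 624, Q = 840.25

Suppliers keep P_s = P_b - 70 per unit, so supply in terms of the buyer price is Qs = 666.75 + 0.25P_b.
Market clearing requires 1013.75 - 0.25P_b = 666.75 + 0.25P_b; hence 347 = 0.5P_b and P_b = 694.
So P_s = 624 and the quantity traded is Q = 1013.75 - 0.25(694) = 840.25.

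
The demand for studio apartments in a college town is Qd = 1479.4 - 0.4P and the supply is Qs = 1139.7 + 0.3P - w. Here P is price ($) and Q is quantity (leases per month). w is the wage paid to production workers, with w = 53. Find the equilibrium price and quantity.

With w = 53, supply is Qs = 1086.7 + 0.3P.
The market clears where 1479.4 - 0.4P = 1086.7 + 0.3P. Rearranging, 0.7P = 392.7, hence P* = 561.
From the demand curve, Q* = 1479.4 - 0.4(561) = 1255.

P* = 561, Q* = 1255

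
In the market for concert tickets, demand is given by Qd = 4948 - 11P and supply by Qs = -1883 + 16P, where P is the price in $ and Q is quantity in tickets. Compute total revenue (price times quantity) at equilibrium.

Total revenue = 547745

Set Qd = Qs: 4948 - 11P = -1883 + 16P, so 6831 = 27P and P* = 253.
Then Q* = 4948 - 11(253) = 2165.
Total revenue = P* × Q* = 253 × 2165 = 547745.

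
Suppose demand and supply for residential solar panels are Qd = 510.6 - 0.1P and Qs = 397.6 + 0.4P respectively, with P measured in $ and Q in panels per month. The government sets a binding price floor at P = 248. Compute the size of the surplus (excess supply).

Surplus = 11

With P fixed at 248, quantity demanded is 485.8 and quantity supplied is 496.8.
Surplus = Qs - Qd = 496.8 - 485.8 = 11.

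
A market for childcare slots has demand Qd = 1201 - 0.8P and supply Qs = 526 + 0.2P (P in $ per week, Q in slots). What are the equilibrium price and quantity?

Equating demand and supply, 1201 - 0.8P = 526 + 0.2P gives P = 675, so P* = 675.
Substitute back: Q* = 1201 - 0.8(675) = 661.

P* = 675, Q* = 661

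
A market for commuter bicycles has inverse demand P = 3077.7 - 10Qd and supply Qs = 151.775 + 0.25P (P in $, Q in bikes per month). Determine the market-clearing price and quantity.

P* = 445.7, Q* = 263.2

In direct form, Qd = 307.77 - 0.1P.
The market clears where 307.77 - 0.1P = 151.775 + 0.25P. Rearranging, 0.35P = 155.995, hence P* = 445.7.
Substitute back: Q* = 307.77 - 0.1(445.7) = 263.2.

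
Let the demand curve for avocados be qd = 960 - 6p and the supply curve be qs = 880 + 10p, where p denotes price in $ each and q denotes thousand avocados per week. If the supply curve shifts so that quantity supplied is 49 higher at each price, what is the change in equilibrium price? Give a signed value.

Δp = -3.0625

Equating demand and supply, 960 - 6p = 880 + 10p gives 16p = 80, so p* = 5.
Plugging p* into demand: q* = 960 - 6(5) = 930.
After the shift, supply is qs = 929 + 10p.
Re-solving, 16p = 31 gives p = 1.9375 and q = 948.375.
Δp = 1.9375 - 5 = -3.0625.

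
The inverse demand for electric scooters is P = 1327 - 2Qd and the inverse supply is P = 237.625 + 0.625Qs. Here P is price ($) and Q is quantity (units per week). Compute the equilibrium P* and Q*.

Inverting to quantity form: Qd = 663.5 - 0.5P and Qs = -380.2 + 1.6P.
Set Qd = Qs: 663.5 - 0.5P = -380.2 + 1.6P, so 1043.7 = 2.1P and P* = 497.
From the demand curve, Q* = 663.5 - 0.5(497) = 415.

P* = 497, Q* = 415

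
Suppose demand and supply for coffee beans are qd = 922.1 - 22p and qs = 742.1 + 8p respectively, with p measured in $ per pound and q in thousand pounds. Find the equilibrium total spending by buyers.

Total spending by buyers = 4740.6

At equilibrium qd = qs, so 922.1 - 22p = 742.1 + 8p; collecting terms, 180 = 30p and p* = 6.
Then q* = 922.1 - 22(6) = 790.1.
Total spending by buyers = p* × q* = 6 × 790.1 = 4740.6.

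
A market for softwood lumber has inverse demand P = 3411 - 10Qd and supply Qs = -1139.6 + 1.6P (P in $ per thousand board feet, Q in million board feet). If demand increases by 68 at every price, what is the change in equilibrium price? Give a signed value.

ΔP = 40

Rewriting in direct form: Qd = 341.1 - 0.1P.
The market clears where 341.1 - 0.1P = -1139.6 + 1.6P. Rearranging, 1.7P = 1480.7, hence P* = 871.
Substitute back: Q* = 341.1 - 0.1(871) = 254.
After the shift, demand is Qd = 409.1 - 0.1P.
Re-solving, 1.7P = 1548.7 gives P = 911 and Q = 318.
ΔP = 911 - 871 = 40.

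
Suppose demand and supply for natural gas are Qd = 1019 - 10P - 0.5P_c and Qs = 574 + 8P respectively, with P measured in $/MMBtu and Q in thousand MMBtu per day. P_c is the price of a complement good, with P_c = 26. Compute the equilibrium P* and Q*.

With P_c = 26, demand is Qd = 1006 - 10P.
The market clears where 1006 - 10P = 574 + 8P. Rearranging, 18P = 432, hence P* = 24.
Then Q* = 1006 - 10(24) = 766.

P* = 24, Q* = 766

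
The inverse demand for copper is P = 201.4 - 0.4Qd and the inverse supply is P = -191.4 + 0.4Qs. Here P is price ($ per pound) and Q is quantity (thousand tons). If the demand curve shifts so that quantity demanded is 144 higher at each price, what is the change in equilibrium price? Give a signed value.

Solving each curve for Q: Qd = 503.5 - 2.5P and Qs = 478.5 + 2.5P.
Set Qd = Qs: 503.5 - 2.5P = 478.5 + 2.5P, so 25 = 5P and P* = 5.
Then Q* = 503.5 - 2.5(5) = 491.
After the shift, demand is Qd = 647.5 - 2.5P.
Re-solving, 5P = 169 gives P = 33.8 and Q = 563.
ΔP = 33.8 - 5 = 28.8.

ΔP = 28.8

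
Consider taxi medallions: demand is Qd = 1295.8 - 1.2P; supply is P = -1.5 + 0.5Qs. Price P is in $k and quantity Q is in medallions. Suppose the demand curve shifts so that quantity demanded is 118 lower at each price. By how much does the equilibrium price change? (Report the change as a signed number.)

Inverting to quantity form: Qs = 3 + 2P.
Equating demand and supply, 1295.8 - 1.2P = 3 + 2P gives 3.2P = 1292.8, so P* = 404.
Plugging P* into demand: Q* = 1295.8 - 1.2(404) = 811.
After the shift, demand is Qd = 1177.8 - 1.2P.
New equilibrium: 1174.8 = 3.2P, so P = 367.125 and Q = 737.25.
ΔP = 367.125 - 404 = -36.875.

ΔP = -36.875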